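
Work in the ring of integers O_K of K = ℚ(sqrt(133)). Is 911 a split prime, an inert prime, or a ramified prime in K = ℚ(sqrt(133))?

inert

133 mod 4 = 1, hence disc K = 133 and O_K = ℤ[(1+√133)/2].
Since gcd(911, 133) = 1 the prime 911 does not ramify.
(133/911) = 133^455 mod 911 = 910, giving Legendre symbol -1.
Legendre symbol -1 ⇒ 911 is inert.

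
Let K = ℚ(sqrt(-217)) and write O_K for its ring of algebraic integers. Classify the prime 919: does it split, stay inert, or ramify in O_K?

inert — (919) stays prime in O_K

Since -217 ≢ 1 mod 4, the ring of integers is ℤ[√-217] with discriminant 4·(-217) = -868.
disc(K) = -868 is not divisible by 919; 919 is unramified.
Compute (-217/919) via Euler: 702^((919-1)/2) mod 919 = 918, so (-217/919) = -1.
d is a non-residue mod p, hence 919 remains inert in O_K.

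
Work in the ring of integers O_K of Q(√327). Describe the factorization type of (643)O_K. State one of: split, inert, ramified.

d = 327 ≡ 3 (mod 4), so O_K = ℤ[√327] and disc(K) = 4d = 1308.
643 ∤ 1308, so 643 is unramified.
Legendre symbol by Euler's criterion: (327/643) ≡ 327^321 ≡ 1 (mod 643), i.e. (327/643) = 1.
Legendre symbol 1 ⇒ 643 is split.

split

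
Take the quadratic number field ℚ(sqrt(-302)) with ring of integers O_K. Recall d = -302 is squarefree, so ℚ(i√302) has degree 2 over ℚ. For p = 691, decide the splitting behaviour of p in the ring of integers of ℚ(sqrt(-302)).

split — (691) = 𝔭₁𝔭₂ with 𝔭₁ ≠ 𝔭₂

-302 mod 4 = 2, hence disc K = 4·(-302) = -1208 and O_K = ℤ[√-302].
disc(K) = -1208 is not divisible by 691; 691 is unramified.
Legendre symbol by Euler's criterion: (-302/691) ≡ (-302)^345 ≡ 1 (mod 691), i.e. (-302/691) = 1.
(-302/691) = 1, so 691 splits.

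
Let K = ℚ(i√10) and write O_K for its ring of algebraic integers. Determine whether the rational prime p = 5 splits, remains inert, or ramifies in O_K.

ramified

-10 mod 4 = 2, hence disc K = 4·(-10) = -40 and O_K = ℤ[√-10].
5 divides disc(K) = -40, so 5 ramifies.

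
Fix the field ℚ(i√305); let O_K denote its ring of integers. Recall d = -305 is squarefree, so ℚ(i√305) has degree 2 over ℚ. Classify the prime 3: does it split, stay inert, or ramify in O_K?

3 splits in O_K

-305 mod 4 = 3, hence disc K = 4·(-305) = -1220 and O_K = ℤ[√-305].
Since gcd(3, -1220) = 1 the prime 3 does not ramify.
Euler's criterion: (-305)^1 mod 3 = 1. Thus (-305|3) = 1.
d is a quadratic residue mod p, hence 3 splits in O_K.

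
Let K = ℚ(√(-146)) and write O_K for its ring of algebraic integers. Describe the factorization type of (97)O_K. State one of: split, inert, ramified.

split

Since -146 ≢ 1 mod 4, the ring of integers is ℤ[√-146] with discriminant 4·(-146) = -584.
disc(K) = -584 is not divisible by 97; 97 is unramified.
Euler's criterion: (-146)^48 mod 97 = 1. Thus (-146|97) = 1.
Legendre symbol 1 ⇒ 97 is split.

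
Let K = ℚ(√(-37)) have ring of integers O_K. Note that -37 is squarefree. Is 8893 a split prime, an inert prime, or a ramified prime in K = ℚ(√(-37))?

inert

d = -37 ≡ 3 (mod 4), so O_K = ℤ[√-37] and disc(K) = 4d = -148.
8893 ∤ -148, so 8893 is unramified.
(-37/8893) = 8856^4446 mod 8893 = 8892, giving Legendre symbol -1.
Legendre symbol -1 ⇒ 8893 is inert.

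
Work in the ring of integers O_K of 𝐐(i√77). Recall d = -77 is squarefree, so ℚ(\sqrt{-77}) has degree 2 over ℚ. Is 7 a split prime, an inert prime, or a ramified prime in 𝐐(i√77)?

d = -77 ≡ 3 (mod 4), so O_K = ℤ[√-77] and disc(K) = 4d = -308.
disc(K) = -308 = 7·(-44), so p = 7 is ramified.

ramified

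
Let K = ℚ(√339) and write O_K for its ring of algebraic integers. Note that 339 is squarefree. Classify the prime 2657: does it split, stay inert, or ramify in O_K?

Since 339 ≢ 1 mod 4, the ring of integers is ℤ[√339] with discriminant 4·339 = 1356.
Since gcd(2657, 1356) = 1 the prime 2657 does not ramify.
Legendre symbol by Euler's criterion: (339/2657) ≡ 339^1328 ≡ 1 (mod 2657), i.e. (339/2657) = 1.
d is a quadratic residue mod p, hence 2657 splits in O_K.

2657 splits in O_K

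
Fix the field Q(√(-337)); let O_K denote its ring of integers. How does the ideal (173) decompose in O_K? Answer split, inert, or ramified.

-337 mod 4 = 3, hence disc K = 4·(-337) = -1348 and O_K = ℤ[√-337].
Since gcd(173, -1348) = 1 the prime 173 does not ramify.
Compute (-337/173) via Euler: 9^((173-1)/2) mod 173 = 1, so (-337/173) = 1.
(-337/173) = 1, so 173 splits.

173 splits in O_K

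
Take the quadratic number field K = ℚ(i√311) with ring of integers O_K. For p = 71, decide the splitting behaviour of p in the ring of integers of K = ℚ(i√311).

71 remains inert

Since -311 ≡ 1 mod 4, the ring of integers is ℤ[(1+√-311)/2] with discriminant -311.
disc(K) = -311 is not divisible by 71; 71 is unramified.
Compute (-311/71) via Euler: 44^((71-1)/2) mod 71 = 70, so (-311/71) = -1.
Legendre symbol -1 ⇒ 71 is inert.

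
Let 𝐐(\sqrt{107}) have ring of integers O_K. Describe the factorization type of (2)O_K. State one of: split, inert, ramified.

d = 107 ≡ 3 (mod 4), so O_K = ℤ[√107] and disc(K) = 4d = 428.
disc(K) = 428 = 2·214, so p = 2 is ramified.

ramifies in O_K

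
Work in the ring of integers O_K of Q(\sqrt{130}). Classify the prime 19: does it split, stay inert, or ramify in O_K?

d = 130 ≡ 2 (mod 4), so O_K = ℤ[√130] and disc(K) = 4d = 520.
19 ∤ 520, so 19 is unramified.
(130/19) = 16^9 mod 19 = 1, giving Legendre symbol 1.
Legendre symbol 1 ⇒ 19 is split.

split — (19) = 𝔭₁𝔭₂ with 𝔭₁ ≠ 𝔭₂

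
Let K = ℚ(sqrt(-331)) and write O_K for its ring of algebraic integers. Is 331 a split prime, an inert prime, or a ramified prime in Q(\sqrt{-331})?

d = -331 ≡ 1 (mod 4), so O_K = ℤ[(1+√-331)/2] and disc(K) = d = -331.
331 divides disc(K) = -331, so 331 ramifies.

331 is ramified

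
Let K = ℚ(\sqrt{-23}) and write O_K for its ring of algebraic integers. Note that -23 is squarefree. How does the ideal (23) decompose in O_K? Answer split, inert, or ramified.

ramified

-23 mod 4 = 1, hence disc K = -23 and O_K = ℤ[(1+√-23)/2].
Ramification test: 23 | -23. The prime 23 ramifies in K.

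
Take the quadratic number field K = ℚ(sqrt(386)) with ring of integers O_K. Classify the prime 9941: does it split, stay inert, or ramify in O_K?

9941 remains inert

d = 386 ≡ 2 (mod 4), so O_K = ℤ[√386] and disc(K) = 4d = 1544.
Since gcd(9941, 1544) = 1 the prime 9941 does not ramify.
Euler's criterion: 386^4970 mod 9941 = 9940. Thus (386|9941) = -1.
(386/9941) = -1, so 9941 is inert.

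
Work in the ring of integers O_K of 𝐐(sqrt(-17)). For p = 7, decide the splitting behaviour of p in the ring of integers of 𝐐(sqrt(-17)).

-17 mod 4 = 3, hence disc K = 4·(-17) = -68 and O_K = ℤ[√-17].
7 ∤ -68, so 7 is unramified.
Euler's criterion: (-17)^3 mod 7 = 1. Thus (-17|7) = 1.
d is a quadratic residue mod p, hence 7 splits in O_K.

splits completely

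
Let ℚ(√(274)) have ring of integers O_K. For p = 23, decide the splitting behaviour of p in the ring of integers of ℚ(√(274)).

d = 274 ≡ 2 (mod 4), so O_K = ℤ[√274] and disc(K) = 4d = 1096.
disc(K) = 1096 is not divisible by 23; 23 is unramified.
Compute (274/23) via Euler: 21^((23-1)/2) mod 23 = 22, so (274/23) = -1.
Legendre symbol -1 ⇒ 23 is inert.

inert — (23) stays prime in O_K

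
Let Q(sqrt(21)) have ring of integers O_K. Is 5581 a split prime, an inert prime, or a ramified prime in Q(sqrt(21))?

splits completely

d = 21 ≡ 1 (mod 4), so O_K = ℤ[(1+√21)/2] and disc(K) = d = 21.
Since gcd(5581, 21) = 1 the prime 5581 does not ramify.
Compute (21/5581) via Euler: 21^((5581-1)/2) mod 5581 = 1, so (21/5581) = 1.
(21/5581) = 1, so 5581 splits.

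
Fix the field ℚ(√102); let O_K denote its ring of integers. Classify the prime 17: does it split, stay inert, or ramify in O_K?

17 is ramified

Since 102 ≢ 1 mod 4, the ring of integers is ℤ[√102] with discriminant 4·102 = 408.
Ramification test: 17 | 408. The prime 17 ramifies in K.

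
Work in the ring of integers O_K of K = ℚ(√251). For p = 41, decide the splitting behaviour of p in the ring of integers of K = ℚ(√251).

d = 251 ≡ 3 (mod 4), so O_K = ℤ[√251] and disc(K) = 4d = 1004.
41 ∤ 1004, so 41 is unramified.
Compute (251/41) via Euler: 5^((41-1)/2) mod 41 = 1, so (251/41) = 1.
(251/41) = 1, so 41 splits.

split — (41) = 𝔭₁𝔭₂ with 𝔭₁ ≠ 𝔭₂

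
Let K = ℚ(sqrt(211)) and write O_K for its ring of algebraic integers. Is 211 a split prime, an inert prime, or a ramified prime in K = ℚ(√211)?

ramifies in O_K

d = 211 ≡ 3 (mod 4), so O_K = ℤ[√211] and disc(K) = 4d = 844.
211 divides disc(K) = 844, so 211 ramifies.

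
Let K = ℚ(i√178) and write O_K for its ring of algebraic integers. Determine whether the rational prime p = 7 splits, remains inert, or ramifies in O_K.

split

Since -178 ≢ 1 mod 4, the ring of integers is ℤ[√-178] with discriminant 4·(-178) = -712.
disc(K) = -712 is not divisible by 7; 7 is unramified.
Euler's criterion: (-178)^3 mod 7 = 1. Thus (-178|7) = 1.
(-178/7) = 1, so 7 splits.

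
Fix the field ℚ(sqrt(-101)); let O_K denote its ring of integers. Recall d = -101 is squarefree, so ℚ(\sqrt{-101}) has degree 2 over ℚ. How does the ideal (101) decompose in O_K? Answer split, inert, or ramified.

d = -101 ≡ 3 (mod 4), so O_K = ℤ[√-101] and disc(K) = 4d = -404.
disc(K) = -404 = 101·(-4), so p = 101 is ramified.

101 is ramified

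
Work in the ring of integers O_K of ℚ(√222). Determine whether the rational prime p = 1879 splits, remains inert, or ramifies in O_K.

p splits

Since 222 ≢ 1 mod 4, the ring of integers is ℤ[√222] with discriminant 4·222 = 888.
1879 ∤ 888, so 1879 is unramified.
Compute (222/1879) via Euler: 222^((1879-1)/2) mod 1879 = 1, so (222/1879) = 1.
d is a quadratic residue mod p, hence 1879 splits in O_K.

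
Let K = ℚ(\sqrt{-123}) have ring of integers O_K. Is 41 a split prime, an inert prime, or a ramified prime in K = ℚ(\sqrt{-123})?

-123 mod 4 = 1, hence disc K = -123 and O_K = ℤ[(1+√-123)/2].
41 divides disc(K) = -123, so 41 ramifies.

41 is ramified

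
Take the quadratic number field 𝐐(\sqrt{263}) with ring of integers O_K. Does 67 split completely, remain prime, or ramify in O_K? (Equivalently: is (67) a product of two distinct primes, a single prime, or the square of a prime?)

67 splits in O_K

Since 263 ≢ 1 mod 4, the ring of integers is ℤ[√263] with discriminant 4·263 = 1052.
disc(K) = 1052 is not divisible by 67; 67 is unramified.
Legendre symbol by Euler's criterion: (263/67) ≡ 263^33 ≡ 1 (mod 67), i.e. (263/67) = 1.
d is a quadratic residue mod p, hence 67 splits in O_K.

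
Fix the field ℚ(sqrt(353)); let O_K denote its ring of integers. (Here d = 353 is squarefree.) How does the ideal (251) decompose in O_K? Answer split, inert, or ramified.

353 mod 4 = 1, hence disc K = 353 and O_K = ℤ[(1+√353)/2].
Since gcd(251, 353) = 1 the prime 251 does not ramify.
Legendre symbol by Euler's criterion: (353/251) ≡ 353^125 ≡ 250 (mod 251), i.e. (353/251) = -1.
(353/251) = -1, so 251 is inert.

remains prime (inert)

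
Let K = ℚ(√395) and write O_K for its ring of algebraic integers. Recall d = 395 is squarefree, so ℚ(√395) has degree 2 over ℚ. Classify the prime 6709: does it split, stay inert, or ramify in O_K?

split

395 mod 4 = 3, hence disc K = 4·395 = 1580 and O_K = ℤ[√395].
6709 ∤ 1580, so 6709 is unramified.
(395/6709) = 395^3354 mod 6709 = 1, giving Legendre symbol 1.
(395/6709) = 1, so 6709 splits.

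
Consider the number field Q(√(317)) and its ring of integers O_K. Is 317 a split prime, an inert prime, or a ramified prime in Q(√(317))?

Since 317 ≡ 1 mod 4, the ring of integers is ℤ[(1+√317)/2] with discriminant 317.
317 divides disc(K) = 317, so 317 ramifies.

317 is ramified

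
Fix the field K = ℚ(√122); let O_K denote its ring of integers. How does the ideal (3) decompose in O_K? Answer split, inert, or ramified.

122 mod 4 = 2, hence disc K = 4·122 = 488 and O_K = ℤ[√122].
Since gcd(3, 488) = 1 the prime 3 does not ramify.
Compute (122/3) via Euler: 2^((3-1)/2) mod 3 = 2, so (122/3) = -1.
d is a non-residue mod p, hence 3 remains inert in O_K.

inert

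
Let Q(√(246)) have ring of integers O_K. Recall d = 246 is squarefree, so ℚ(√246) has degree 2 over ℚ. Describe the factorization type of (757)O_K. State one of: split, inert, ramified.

split — (757) = 𝔭₁𝔭₂ with 𝔭₁ ≠ 𝔭₂

Since 246 ≢ 1 mod 4, the ring of integers is ℤ[√246] with discriminant 4·246 = 984.
disc(K) = 984 is not divisible by 757; 757 is unramified.
Euler's criterion: 246^378 mod 757 = 1. Thus (246|757) = 1.
Legendre symbol 1 ⇒ 757 is split.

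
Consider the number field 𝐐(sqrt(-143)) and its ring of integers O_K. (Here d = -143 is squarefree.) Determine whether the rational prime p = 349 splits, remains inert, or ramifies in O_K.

split

-143 mod 4 = 1, hence disc K = -143 and O_K = ℤ[(1+√-143)/2].
349 ∤ -143, so 349 is unramified.
Legendre symbol by Euler's criterion: (-143/349) ≡ (-143)^174 ≡ 1 (mod 349), i.e. (-143/349) = 1.
Legendre symbol 1 ⇒ 349 is split.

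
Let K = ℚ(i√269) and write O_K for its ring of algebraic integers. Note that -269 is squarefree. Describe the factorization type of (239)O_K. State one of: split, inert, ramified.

d = -269 ≡ 3 (mod 4), so O_K = ℤ[√-269] and disc(K) = 4d = -1076.
239 ∤ -1076, so 239 is unramified.
Legendre symbol by Euler's criterion: (-269/239) ≡ (-269)^119 ≡ 238 (mod 239), i.e. (-269/239) = -1.
d is a non-residue mod p, hence 239 remains inert in O_K.

p is inert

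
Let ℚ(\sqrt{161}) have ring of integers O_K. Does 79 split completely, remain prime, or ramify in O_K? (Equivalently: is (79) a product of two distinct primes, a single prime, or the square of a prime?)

79 remains inert

Since 161 ≡ 1 mod 4, the ring of integers is ℤ[(1+√161)/2] with discriminant 161.
79 ∤ 161, so 79 is unramified.
Euler's criterion: 161^39 mod 79 = 78. Thus (161|79) = -1.
Legendre symbol -1 ⇒ 79 is inert.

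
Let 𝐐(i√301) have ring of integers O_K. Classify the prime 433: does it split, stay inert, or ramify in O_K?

-301 mod 4 = 3, hence disc K = 4·(-301) = -1204 and O_K = ℤ[√-301].
433 ∤ -1204, so 433 is unramified.
Legendre symbol by Euler's criterion: (-301/433) ≡ (-301)^216 ≡ 1 (mod 433), i.e. (-301/433) = 1.
Legendre symbol 1 ⇒ 433 is split.

433 splits in O_K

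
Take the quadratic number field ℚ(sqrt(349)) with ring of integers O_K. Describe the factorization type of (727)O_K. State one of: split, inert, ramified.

split — (727) = 𝔭₁𝔭₂ with 𝔭₁ ≠ 𝔭₂

d = 349 ≡ 1 (mod 4), so O_K = ℤ[(1+√349)/2] and disc(K) = d = 349.
disc(K) = 349 is not divisible by 727; 727 is unramified.
(349/727) = 349^363 mod 727 = 1, giving Legendre symbol 1.
Legendre symbol 1 ⇒ 727 is split.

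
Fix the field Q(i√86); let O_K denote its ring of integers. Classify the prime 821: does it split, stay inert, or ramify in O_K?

-86 mod 4 = 2, hence disc K = 4·(-86) = -344 and O_K = ℤ[√-86].
Since gcd(821, -344) = 1 the prime 821 does not ramify.
Compute (-86/821) via Euler: 735^((821-1)/2) mod 821 = 820, so (-86/821) = -1.
d is a non-residue mod p, hence 821 remains inert in O_K.

inert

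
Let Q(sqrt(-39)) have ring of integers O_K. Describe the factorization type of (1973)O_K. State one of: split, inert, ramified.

1973 remains inert

Since -39 ≡ 1 mod 4, the ring of integers is ℤ[(1+√-39)/2] with discriminant -39.
Since gcd(1973, -39) = 1 the prime 1973 does not ramify.
Compute (-39/1973) via Euler: 1934^((1973-1)/2) mod 1973 = 1972, so (-39/1973) = -1.
Legendre symbol -1 ⇒ 1973 is inert.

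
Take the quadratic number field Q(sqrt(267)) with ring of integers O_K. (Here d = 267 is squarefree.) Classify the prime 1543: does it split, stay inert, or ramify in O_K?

267 mod 4 = 3, hence disc K = 4·267 = 1068 and O_K = ℤ[√267].
disc(K) = 1068 is not divisible by 1543; 1543 is unramified.
Compute (267/1543) via Euler: 267^((1543-1)/2) mod 1543 = 1, so (267/1543) = 1.
d is a quadratic residue mod p, hence 1543 splits in O_K.

1543 splits in O_K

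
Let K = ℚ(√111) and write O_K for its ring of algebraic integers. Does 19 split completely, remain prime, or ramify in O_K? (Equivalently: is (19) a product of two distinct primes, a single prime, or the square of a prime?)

19 splits in O_K

d = 111 ≡ 3 (mod 4), so O_K = ℤ[√111] and disc(K) = 4d = 444.
disc(K) = 444 is not divisible by 19; 19 is unramified.
(111/19) = 16^9 mod 19 = 1, giving Legendre symbol 1.
d is a quadratic residue mod p, hence 19 splits in O_K.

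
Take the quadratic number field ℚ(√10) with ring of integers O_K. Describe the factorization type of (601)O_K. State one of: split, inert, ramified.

splits completely

10 mod 4 = 2, hence disc K = 4·10 = 40 and O_K = ℤ[√10].
601 ∤ 40, so 601 is unramified.
Legendre symbol by Euler's criterion: (10/601) ≡ 10^300 ≡ 1 (mod 601), i.e. (10/601) = 1.
(10/601) = 1, so 601 splits.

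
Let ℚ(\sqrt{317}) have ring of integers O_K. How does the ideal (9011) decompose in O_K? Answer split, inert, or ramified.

splits completely

Since 317 ≡ 1 mod 4, the ring of integers is ℤ[(1+√317)/2] with discriminant 317.
disc(K) = 317 is not divisible by 9011; 9011 is unramified.
Compute (317/9011) via Euler: 317^((9011-1)/2) mod 9011 = 1, so (317/9011) = 1.
(317/9011) = 1, so 9011 splits.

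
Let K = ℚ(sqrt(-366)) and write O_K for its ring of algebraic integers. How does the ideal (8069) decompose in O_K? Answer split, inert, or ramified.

inert

-366 mod 4 = 2, hence disc K = 4·(-366) = -1464 and O_K = ℤ[√-366].
disc(K) = -1464 is not divisible by 8069; 8069 is unramified.
Legendre symbol by Euler's criterion: (-366/8069) ≡ (-366)^4034 ≡ 8068 (mod 8069), i.e. (-366/8069) = -1.
d is a non-residue mod p, hence 8069 remains inert in O_K.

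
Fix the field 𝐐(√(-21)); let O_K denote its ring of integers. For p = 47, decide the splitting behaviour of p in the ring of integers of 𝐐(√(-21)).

inert

d = -21 ≡ 3 (mod 4), so O_K = ℤ[√-21] and disc(K) = 4d = -84.
Since gcd(47, -84) = 1 the prime 47 does not ramify.
Legendre symbol by Euler's criterion: (-21/47) ≡ (-21)^23 ≡ 46 (mod 47), i.e. (-21/47) = -1.
Legendre symbol -1 ⇒ 47 is inert.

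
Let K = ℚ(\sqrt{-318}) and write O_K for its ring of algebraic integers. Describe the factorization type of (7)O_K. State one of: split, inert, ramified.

split — (7) = 𝔭₁𝔭₂ with 𝔭₁ ≠ 𝔭₂

d = -318 ≡ 2 (mod 4), so O_K = ℤ[√-318] and disc(K) = 4d = -1272.
Since gcd(7, -1272) = 1 the prime 7 does not ramify.
(-318/7) = 4^3 mod 7 = 1, giving Legendre symbol 1.
(-318/7) = 1, so 7 splits.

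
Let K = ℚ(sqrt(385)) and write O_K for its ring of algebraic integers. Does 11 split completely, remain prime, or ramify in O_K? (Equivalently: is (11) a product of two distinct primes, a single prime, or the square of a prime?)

ramifies in O_K

Since 385 ≡ 1 mod 4, the ring of integers is ℤ[(1+√385)/2] with discriminant 385.
Ramification test: 11 | 385. The prime 11 ramifies in K.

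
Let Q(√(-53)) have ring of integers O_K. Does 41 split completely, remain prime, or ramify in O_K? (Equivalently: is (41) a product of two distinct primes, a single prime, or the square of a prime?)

p is inert

Since -53 ≢ 1 mod 4, the ring of integers is ℤ[√-53] with discriminant 4·(-53) = -212.
Since gcd(41, -212) = 1 the prime 41 does not ramify.
Compute (-53/41) via Euler: 29^((41-1)/2) mod 41 = 40, so (-53/41) = -1.
d is a non-residue mod p, hence 41 remains inert in O_K.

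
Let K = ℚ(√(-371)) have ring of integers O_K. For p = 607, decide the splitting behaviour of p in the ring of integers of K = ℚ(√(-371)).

Since -371 ≡ 1 mod 4, the ring of integers is ℤ[(1+√-371)/2] with discriminant -371.
disc(K) = -371 is not divisible by 607; 607 is unramified.
(-371/607) = 236^303 mod 607 = 606, giving Legendre symbol -1.
d is a non-residue mod p, hence 607 remains inert in O_K.

inert — (607) stays prime in O_K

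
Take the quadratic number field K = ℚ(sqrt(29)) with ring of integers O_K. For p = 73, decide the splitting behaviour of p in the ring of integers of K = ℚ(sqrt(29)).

29 mod 4 = 1, hence disc K = 29 and O_K = ℤ[(1+√29)/2].
Since gcd(73, 29) = 1 the prime 73 does not ramify.
(29/73) = 29^36 mod 73 = 72, giving Legendre symbol -1.
(29/73) = -1, so 73 is inert.

remains prime (inert)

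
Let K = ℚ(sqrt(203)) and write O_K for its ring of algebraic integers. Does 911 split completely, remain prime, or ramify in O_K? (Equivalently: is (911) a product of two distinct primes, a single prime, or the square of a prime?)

split — (911) = 𝔭₁𝔭₂ with 𝔭₁ ≠ 𝔭₂

203 mod 4 = 3, hence disc K = 4·203 = 812 and O_K = ℤ[√203].
911 ∤ 812, so 911 is unramified.
Compute (203/911) via Euler: 203^((911-1)/2) mod 911 = 1, so (203/911) = 1.
(203/911) = 1, so 911 splits.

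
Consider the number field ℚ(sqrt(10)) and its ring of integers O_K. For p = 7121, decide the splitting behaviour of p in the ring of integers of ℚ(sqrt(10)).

7121 splits in O_K

d = 10 ≡ 2 (mod 4), so O_K = ℤ[√10] and disc(K) = 4d = 40.
7121 ∤ 40, so 7121 is unramified.
(10/7121) = 10^3560 mod 7121 = 1, giving Legendre symbol 1.
d is a quadratic residue mod p, hence 7121 splits in O_K.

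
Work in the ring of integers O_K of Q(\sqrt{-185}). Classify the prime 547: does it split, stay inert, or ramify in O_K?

Since -185 ≢ 1 mod 4, the ring of integers is ℤ[√-185] with discriminant 4·(-185) = -740.
547 ∤ -740, so 547 is unramified.
Legendre symbol by Euler's criterion: (-185/547) ≡ (-185)^273 ≡ 546 (mod 547), i.e. (-185/547) = -1.
d is a non-residue mod p, hence 547 remains inert in O_K.

p is inert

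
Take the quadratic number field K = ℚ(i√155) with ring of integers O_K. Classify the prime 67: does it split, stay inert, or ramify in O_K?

67 remains inert

d = -155 ≡ 1 (mod 4), so O_K = ℤ[(1+√-155)/2] and disc(K) = d = -155.
Since gcd(67, -155) = 1 the prime 67 does not ramify.
Compute (-155/67) via Euler: 46^((67-1)/2) mod 67 = 66, so (-155/67) = -1.
d is a non-residue mod p, hence 67 remains inert in O_K.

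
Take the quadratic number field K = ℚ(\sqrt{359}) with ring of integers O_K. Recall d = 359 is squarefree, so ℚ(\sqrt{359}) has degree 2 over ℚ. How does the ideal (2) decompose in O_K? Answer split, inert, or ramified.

ramifies in O_K

Since 359 ≢ 1 mod 4, the ring of integers is ℤ[√359] with discriminant 4·359 = 1436.
Ramification test: 2 | 1436. The prime 2 ramifies in K.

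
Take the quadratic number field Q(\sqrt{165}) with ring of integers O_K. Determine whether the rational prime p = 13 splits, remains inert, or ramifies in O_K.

p splits

165 mod 4 = 1, hence disc K = 165 and O_K = ℤ[(1+√165)/2].
disc(K) = 165 is not divisible by 13; 13 is unramified.
Euler's criterion: 165^6 mod 13 = 1. Thus (165|13) = 1.
Legendre symbol 1 ⇒ 13 is split.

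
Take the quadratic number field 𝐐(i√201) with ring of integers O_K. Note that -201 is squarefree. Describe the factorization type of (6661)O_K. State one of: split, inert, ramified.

d = -201 ≡ 3 (mod 4), so O_K = ℤ[√-201] and disc(K) = 4d = -804.
6661 ∤ -804, so 6661 is unramified.
Legendre symbol by Euler's criterion: (-201/6661) ≡ (-201)^3330 ≡ 6660 (mod 6661), i.e. (-201/6661) = -1.
(-201/6661) = -1, so 6661 is inert.

inert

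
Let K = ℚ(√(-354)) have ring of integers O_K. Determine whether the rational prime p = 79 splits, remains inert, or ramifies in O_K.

inert

Since -354 ≢ 1 mod 4, the ring of integers is ℤ[√-354] with discriminant 4·(-354) = -1416.
79 ∤ -1416, so 79 is unramified.
Legendre symbol by Euler's criterion: (-354/79) ≡ (-354)^39 ≡ 78 (mod 79), i.e. (-354/79) = -1.
(-354/79) = -1, so 79 is inert.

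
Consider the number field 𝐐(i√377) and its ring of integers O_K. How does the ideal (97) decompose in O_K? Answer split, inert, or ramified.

97 splits in O_K

d = -377 ≡ 3 (mod 4), so O_K = ℤ[√-377] and disc(K) = 4d = -1508.
disc(K) = -1508 is not divisible by 97; 97 is unramified.
(-377/97) = 11^48 mod 97 = 1, giving Legendre symbol 1.
(-377/97) = 1, so 97 splits.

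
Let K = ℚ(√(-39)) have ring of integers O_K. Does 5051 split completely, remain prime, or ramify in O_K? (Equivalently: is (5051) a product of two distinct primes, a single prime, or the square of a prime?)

5051 splits in O_K

d = -39 ≡ 1 (mod 4), so O_K = ℤ[(1+√-39)/2] and disc(K) = d = -39.
Since gcd(5051, -39) = 1 the prime 5051 does not ramify.
Euler's criterion: (-39)^2525 mod 5051 = 1. Thus (-39|5051) = 1.
d is a quadratic residue mod p, hence 5051 splits in O_K.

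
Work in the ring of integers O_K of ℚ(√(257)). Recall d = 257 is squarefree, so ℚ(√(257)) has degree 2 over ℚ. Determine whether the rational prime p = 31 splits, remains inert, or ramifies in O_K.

d = 257 ≡ 1 (mod 4), so O_K = ℤ[(1+√257)/2] and disc(K) = d = 257.
31 ∤ 257, so 31 is unramified.
Euler's criterion: 257^15 mod 31 = 1. Thus (257|31) = 1.
Legendre symbol 1 ⇒ 31 is split.

31 splits in O_K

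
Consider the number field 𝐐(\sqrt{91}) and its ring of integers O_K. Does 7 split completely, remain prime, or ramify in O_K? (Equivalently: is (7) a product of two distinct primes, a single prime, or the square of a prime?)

Since 91 ≢ 1 mod 4, the ring of integers is ℤ[√91] with discriminant 4·91 = 364.
disc(K) = 364 = 7·52, so p = 7 is ramified.

ramified — (7) = 𝔭²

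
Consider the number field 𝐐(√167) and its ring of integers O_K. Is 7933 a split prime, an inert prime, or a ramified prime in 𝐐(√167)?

d = 167 ≡ 3 (mod 4), so O_K = ℤ[√167] and disc(K) = 4d = 668.
7933 ∤ 668, so 7933 is unramified.
(167/7933) = 167^3966 mod 7933 = 1, giving Legendre symbol 1.
Legendre symbol 1 ⇒ 7933 is split.

split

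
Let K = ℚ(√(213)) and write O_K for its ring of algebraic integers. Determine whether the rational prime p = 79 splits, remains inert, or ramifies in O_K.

d = 213 ≡ 1 (mod 4), so O_K = ℤ[(1+√213)/2] and disc(K) = d = 213.
79 ∤ 213, so 79 is unramified.
(213/79) = 55^39 mod 79 = 1, giving Legendre symbol 1.
d is a quadratic residue mod p, hence 79 splits in O_K.

79 splits in O_K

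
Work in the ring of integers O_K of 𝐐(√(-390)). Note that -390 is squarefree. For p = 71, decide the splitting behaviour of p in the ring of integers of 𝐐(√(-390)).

Since -390 ≢ 1 mod 4, the ring of integers is ℤ[√-390] with discriminant 4·(-390) = -1560.
71 ∤ -1560, so 71 is unramified.
Legendre symbol by Euler's criterion: (-390/71) ≡ (-390)^35 ≡ 1 (mod 71), i.e. (-390/71) = 1.
Legendre symbol 1 ⇒ 71 is split.

split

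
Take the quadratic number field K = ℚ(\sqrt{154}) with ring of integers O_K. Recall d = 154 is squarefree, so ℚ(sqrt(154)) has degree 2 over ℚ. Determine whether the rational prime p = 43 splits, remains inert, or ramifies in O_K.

split — (43) = 𝔭₁𝔭₂ with 𝔭₁ ≠ 𝔭₂

Since 154 ≢ 1 mod 4, the ring of integers is ℤ[√154] with discriminant 4·154 = 616.
43 ∤ 616, so 43 is unramified.
Euler's criterion: 154^21 mod 43 = 1. Thus (154|43) = 1.
d is a quadratic residue mod p, hence 43 splits in O_K.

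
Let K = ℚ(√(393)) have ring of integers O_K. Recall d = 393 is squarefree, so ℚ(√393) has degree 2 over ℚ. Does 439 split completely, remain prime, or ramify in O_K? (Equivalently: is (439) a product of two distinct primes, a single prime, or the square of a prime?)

Since 393 ≡ 1 mod 4, the ring of integers is ℤ[(1+√393)/2] with discriminant 393.
disc(K) = 393 is not divisible by 439; 439 is unramified.
Legendre symbol by Euler's criterion: (393/439) ≡ 393^219 ≡ 1 (mod 439), i.e. (393/439) = 1.
d is a quadratic residue mod p, hence 439 splits in O_K.

439 splits in O_K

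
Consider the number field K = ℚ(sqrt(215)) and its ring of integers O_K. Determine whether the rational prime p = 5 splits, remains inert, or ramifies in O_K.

Since 215 ≢ 1 mod 4, the ring of integers is ℤ[√215] with discriminant 4·215 = 860.
5 divides disc(K) = 860, so 5 ramifies.

p ramifies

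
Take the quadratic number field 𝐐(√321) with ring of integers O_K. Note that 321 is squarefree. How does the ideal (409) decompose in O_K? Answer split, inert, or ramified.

d = 321 ≡ 1 (mod 4), so O_K = ℤ[(1+√321)/2] and disc(K) = d = 321.
Since gcd(409, 321) = 1 the prime 409 does not ramify.
(321/409) = 321^204 mod 409 = 408, giving Legendre symbol -1.
(321/409) = -1, so 409 is inert.

inert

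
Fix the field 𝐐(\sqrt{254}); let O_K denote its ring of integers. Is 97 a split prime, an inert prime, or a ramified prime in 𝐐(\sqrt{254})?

254 mod 4 = 2, hence disc K = 4·254 = 1016 and O_K = ℤ[√254].
97 ∤ 1016, so 97 is unramified.
Euler's criterion: 254^48 mod 97 = 96. Thus (254|97) = -1.
Legendre symbol -1 ⇒ 97 is inert.

p is inert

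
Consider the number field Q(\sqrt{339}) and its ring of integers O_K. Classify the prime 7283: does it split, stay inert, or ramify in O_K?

339 mod 4 = 3, hence disc K = 4·339 = 1356 and O_K = ℤ[√339].
7283 ∤ 1356, so 7283 is unramified.
Euler's criterion: 339^3641 mod 7283 = 1. Thus (339|7283) = 1.
(339/7283) = 1, so 7283 splits.

split — (7283) = 𝔭₁𝔭₂ with 𝔭₁ ≠ 𝔭₂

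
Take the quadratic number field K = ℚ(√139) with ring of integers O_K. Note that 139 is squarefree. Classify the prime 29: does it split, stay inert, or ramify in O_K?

Since 139 ≢ 1 mod 4, the ring of integers is ℤ[√139] with discriminant 4·139 = 556.
Since gcd(29, 556) = 1 the prime 29 does not ramify.
(139/29) = 23^14 mod 29 = 1, giving Legendre symbol 1.
(139/29) = 1, so 29 splits.

splits completely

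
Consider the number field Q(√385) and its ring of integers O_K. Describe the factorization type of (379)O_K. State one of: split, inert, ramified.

Since 385 ≡ 1 mod 4, the ring of integers is ℤ[(1+√385)/2] with discriminant 385.
Since gcd(379, 385) = 1 the prime 379 does not ramify.
Legendre symbol by Euler's criterion: (385/379) ≡ 385^189 ≡ 1 (mod 379), i.e. (385/379) = 1.
d is a quadratic residue mod p, hence 379 splits in O_K.

split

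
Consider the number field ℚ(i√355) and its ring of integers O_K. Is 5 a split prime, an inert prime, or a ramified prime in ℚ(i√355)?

ramified

-355 mod 4 = 1, hence disc K = -355 and O_K = ℤ[(1+√-355)/2].
5 divides disc(K) = -355, so 5 ramifies.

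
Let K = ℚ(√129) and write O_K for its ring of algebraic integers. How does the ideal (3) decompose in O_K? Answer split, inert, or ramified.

d = 129 ≡ 1 (mod 4), so O_K = ℤ[(1+√129)/2] and disc(K) = d = 129.
3 divides disc(K) = 129, so 3 ramifies.

ramified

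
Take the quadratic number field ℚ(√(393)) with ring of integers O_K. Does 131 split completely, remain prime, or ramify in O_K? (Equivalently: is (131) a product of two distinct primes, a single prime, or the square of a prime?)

393 mod 4 = 1, hence disc K = 393 and O_K = ℤ[(1+√393)/2].
131 divides disc(K) = 393, so 131 ramifies.

p ramifies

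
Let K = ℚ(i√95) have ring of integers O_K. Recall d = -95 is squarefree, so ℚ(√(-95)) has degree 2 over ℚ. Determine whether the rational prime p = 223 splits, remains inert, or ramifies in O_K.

-95 mod 4 = 1, hence disc K = -95 and O_K = ℤ[(1+√-95)/2].
223 ∤ -95, so 223 is unramified.
(-95/223) = 128^111 mod 223 = 1, giving Legendre symbol 1.
d is a quadratic residue mod p, hence 223 splits in O_K.

p splits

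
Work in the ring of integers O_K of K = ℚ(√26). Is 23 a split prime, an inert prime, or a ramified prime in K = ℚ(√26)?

23 splits in O_K

26 mod 4 = 2, hence disc K = 4·26 = 104 and O_K = ℤ[√26].
Since gcd(23, 104) = 1 the prime 23 does not ramify.
Legendre symbol by Euler's criterion: (26/23) ≡ 26^11 ≡ 1 (mod 23), i.e. (26/23) = 1.
(26/23) = 1, so 23 splits.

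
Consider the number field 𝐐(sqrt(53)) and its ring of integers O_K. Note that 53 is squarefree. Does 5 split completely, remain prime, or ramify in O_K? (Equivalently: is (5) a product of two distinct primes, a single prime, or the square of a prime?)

d = 53 ≡ 1 (mod 4), so O_K = ℤ[(1+√53)/2] and disc(K) = d = 53.
disc(K) = 53 is not divisible by 5; 5 is unramified.
Compute (53/5) via Euler: 3^((5-1)/2) mod 5 = 4, so (53/5) = -1.
(53/5) = -1, so 5 is inert.

p is inert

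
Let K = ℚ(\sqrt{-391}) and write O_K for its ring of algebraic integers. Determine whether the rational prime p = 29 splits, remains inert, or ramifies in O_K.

29 remains inert

-391 mod 4 = 1, hence disc K = -391 and O_K = ℤ[(1+√-391)/2].
Since gcd(29, -391) = 1 the prime 29 does not ramify.
Euler's criterion: (-391)^14 mod 29 = 28. Thus (-391|29) = -1.
Legendre symbol -1 ⇒ 29 is inert.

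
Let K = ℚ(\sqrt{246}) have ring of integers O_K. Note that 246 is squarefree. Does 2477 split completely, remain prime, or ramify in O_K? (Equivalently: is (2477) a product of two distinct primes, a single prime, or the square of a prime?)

remains prime (inert)

Since 246 ≢ 1 mod 4, the ring of integers is ℤ[√246] with discriminant 4·246 = 984.
2477 ∤ 984, so 2477 is unramified.
(246/2477) = 246^1238 mod 2477 = 2476, giving Legendre symbol -1.
(246/2477) = -1, so 2477 is inert.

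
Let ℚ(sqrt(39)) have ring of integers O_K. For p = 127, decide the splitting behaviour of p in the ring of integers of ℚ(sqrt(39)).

39 mod 4 = 3, hence disc K = 4·39 = 156 and O_K = ℤ[√39].
disc(K) = 156 is not divisible by 127; 127 is unramified.
Euler's criterion: 39^63 mod 127 = 126. Thus (39|127) = -1.
(39/127) = -1, so 127 is inert.

remains prime (inert)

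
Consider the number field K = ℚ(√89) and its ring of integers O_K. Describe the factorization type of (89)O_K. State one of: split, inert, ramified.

ramified — (89) = 𝔭²

Since 89 ≡ 1 mod 4, the ring of integers is ℤ[(1+√89)/2] with discriminant 89.
Ramification test: 89 | 89. The prime 89 ramifies in K.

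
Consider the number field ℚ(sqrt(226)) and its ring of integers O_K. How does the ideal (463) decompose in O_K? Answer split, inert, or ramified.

226 mod 4 = 2, hence disc K = 4·226 = 904 and O_K = ℤ[√226].
Since gcd(463, 904) = 1 the prime 463 does not ramify.
Legendre symbol by Euler's criterion: (226/463) ≡ 226^231 ≡ 1 (mod 463), i.e. (226/463) = 1.
Legendre symbol 1 ⇒ 463 is split.

463 splits in O_K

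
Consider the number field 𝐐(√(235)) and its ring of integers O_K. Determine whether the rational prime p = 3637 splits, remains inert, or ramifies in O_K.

remains prime (inert)

235 mod 4 = 3, hence disc K = 4·235 = 940 and O_K = ℤ[√235].
Since gcd(3637, 940) = 1 the prime 3637 does not ramify.
(235/3637) = 235^1818 mod 3637 = 3636, giving Legendre symbol -1.
Legendre symbol -1 ⇒ 3637 is inert.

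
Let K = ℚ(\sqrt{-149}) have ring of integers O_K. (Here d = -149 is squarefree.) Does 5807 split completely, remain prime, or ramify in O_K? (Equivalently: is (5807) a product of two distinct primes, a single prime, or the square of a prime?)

inert — (5807) stays prime in O_K

-149 mod 4 = 3, hence disc K = 4·(-149) = -596 and O_K = ℤ[√-149].
5807 ∤ -596, so 5807 is unramified.
Euler's criterion: (-149)^2903 mod 5807 = 5806. Thus (-149|5807) = -1.
(-149/5807) = -1, so 5807 is inert.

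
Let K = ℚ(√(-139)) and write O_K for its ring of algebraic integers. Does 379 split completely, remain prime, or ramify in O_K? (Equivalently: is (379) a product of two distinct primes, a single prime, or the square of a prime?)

-139 mod 4 = 1, hence disc K = -139 and O_K = ℤ[(1+√-139)/2].
Since gcd(379, -139) = 1 the prime 379 does not ramify.
Compute (-139/379) via Euler: 240^((379-1)/2) mod 379 = 378, so (-139/379) = -1.
(-139/379) = -1, so 379 is inert.

p is inert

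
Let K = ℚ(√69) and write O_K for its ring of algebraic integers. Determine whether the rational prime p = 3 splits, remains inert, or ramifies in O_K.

ramified

69 mod 4 = 1, hence disc K = 69 and O_K = ℤ[(1+√69)/2].
disc(K) = 69 = 3·23, so p = 3 is ramified.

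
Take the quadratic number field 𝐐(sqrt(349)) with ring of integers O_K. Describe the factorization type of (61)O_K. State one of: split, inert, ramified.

remains prime (inert)

Since 349 ≡ 1 mod 4, the ring of integers is ℤ[(1+√349)/2] with discriminant 349.
Since gcd(61, 349) = 1 the prime 61 does not ramify.
(349/61) = 44^30 mod 61 = 60, giving Legendre symbol -1.
(349/61) = -1, so 61 is inert.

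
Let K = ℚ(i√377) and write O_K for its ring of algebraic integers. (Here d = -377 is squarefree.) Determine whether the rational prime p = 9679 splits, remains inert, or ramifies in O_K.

-377 mod 4 = 3, hence disc K = 4·(-377) = -1508 and O_K = ℤ[√-377].
9679 ∤ -1508, so 9679 is unramified.
Legendre symbol by Euler's criterion: (-377/9679) ≡ (-377)^4839 ≡ 1 (mod 9679), i.e. (-377/9679) = 1.
d is a quadratic residue mod p, hence 9679 splits in O_K.

splits completely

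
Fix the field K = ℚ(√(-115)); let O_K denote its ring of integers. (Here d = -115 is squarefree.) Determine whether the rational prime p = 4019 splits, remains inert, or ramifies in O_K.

remains prime (inert)

-115 mod 4 = 1, hence disc K = -115 and O_K = ℤ[(1+√-115)/2].
disc(K) = -115 is not divisible by 4019; 4019 is unramified.
Legendre symbol by Euler's criterion: (-115/4019) ≡ (-115)^2009 ≡ 4018 (mod 4019), i.e. (-115/4019) = -1.
(-115/4019) = -1, so 4019 is inert.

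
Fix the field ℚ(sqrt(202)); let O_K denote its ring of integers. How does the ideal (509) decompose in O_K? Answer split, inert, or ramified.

202 mod 4 = 2, hence disc K = 4·202 = 808 and O_K = ℤ[√202].
Since gcd(509, 808) = 1 the prime 509 does not ramify.
Legendre symbol by Euler's criterion: (202/509) ≡ 202^254 ≡ 508 (mod 509), i.e. (202/509) = -1.
d is a non-residue mod p, hence 509 remains inert in O_K.

remains prime (inert)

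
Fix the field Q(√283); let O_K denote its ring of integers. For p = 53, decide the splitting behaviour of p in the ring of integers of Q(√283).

53 remains inert

d = 283 ≡ 3 (mod 4), so O_K = ℤ[√283] and disc(K) = 4d = 1132.
Since gcd(53, 1132) = 1 the prime 53 does not ramify.
(283/53) = 18^26 mod 53 = 52, giving Legendre symbol -1.
(283/53) = -1, so 53 is inert.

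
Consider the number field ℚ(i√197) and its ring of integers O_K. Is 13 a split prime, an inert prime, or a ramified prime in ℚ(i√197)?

13 remains inert

Since -197 ≢ 1 mod 4, the ring of integers is ℤ[√-197] with discriminant 4·(-197) = -788.
13 ∤ -788, so 13 is unramified.
Euler's criterion: (-197)^6 mod 13 = 12. Thus (-197|13) = -1.
(-197/13) = -1, so 13 is inert.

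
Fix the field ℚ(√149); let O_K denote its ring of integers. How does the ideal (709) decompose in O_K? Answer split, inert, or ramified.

d = 149 ≡ 1 (mod 4), so O_K = ℤ[(1+√149)/2] and disc(K) = d = 149.
disc(K) = 149 is not divisible by 709; 709 is unramified.
(149/709) = 149^354 mod 709 = 1, giving Legendre symbol 1.
Legendre symbol 1 ⇒ 709 is split.

709 splits in O_K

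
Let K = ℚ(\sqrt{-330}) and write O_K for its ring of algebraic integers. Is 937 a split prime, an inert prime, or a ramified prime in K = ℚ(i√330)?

d = -330 ≡ 2 (mod 4), so O_K = ℤ[√-330] and disc(K) = 4d = -1320.
937 ∤ -1320, so 937 is unramified.
Euler's criterion: (-330)^468 mod 937 = 1. Thus (-330|937) = 1.
(-330/937) = 1, so 937 splits.

split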